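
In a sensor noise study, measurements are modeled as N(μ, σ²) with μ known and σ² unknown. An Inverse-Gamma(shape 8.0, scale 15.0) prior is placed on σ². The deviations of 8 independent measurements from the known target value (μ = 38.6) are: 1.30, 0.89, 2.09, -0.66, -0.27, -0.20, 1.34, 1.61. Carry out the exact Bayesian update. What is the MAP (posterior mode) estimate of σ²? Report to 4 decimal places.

1.6072

With known mean μ and an Inverse-Gamma(α, β) prior on σ², the Normal likelihood is conjugate: posterior is Inv-Gamma(α + n/2, β + Σ(xᵢ−μ)²/2).
Σ(xᵢ−μ)² = (1.30)² + (0.89)² + (2.09)² + (-0.66)² + (-0.27)² + (-0.20)² + (1.34)² + (1.61)² = 11.7864.
Posterior: Inv-Gamma(8.0 + 8/2, 15.0 + 11.7864/2) = Inv-Gamma(12.00, 20.89320).
Mode = β/(α+1) = 20.89320/13.00 = 1.6072.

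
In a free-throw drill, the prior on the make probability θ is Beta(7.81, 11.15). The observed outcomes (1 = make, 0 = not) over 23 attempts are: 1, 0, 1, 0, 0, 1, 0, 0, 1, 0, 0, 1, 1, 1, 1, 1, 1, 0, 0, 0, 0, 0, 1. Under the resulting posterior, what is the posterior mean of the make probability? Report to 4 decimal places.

The Beta prior is conjugate to a Binomial/Bernoulli likelihood; the update adds successes to α and failures to β.
Posterior: Beta(α+k, β+n−k) = Beta(7.81+11, 11.15+12) = Beta(18.81, 23.15).
Posterior mean = α/(α+β) = 18.81/41.96 = 0.4483.

0.4483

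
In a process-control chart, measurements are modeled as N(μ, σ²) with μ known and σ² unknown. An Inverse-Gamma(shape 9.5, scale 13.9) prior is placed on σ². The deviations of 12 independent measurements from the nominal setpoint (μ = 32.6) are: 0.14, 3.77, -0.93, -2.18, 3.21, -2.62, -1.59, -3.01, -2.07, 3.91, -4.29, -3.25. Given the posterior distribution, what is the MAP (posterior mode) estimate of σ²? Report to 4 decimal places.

With known mean μ and an Inverse-Gamma(α, β) prior on σ², the Normal likelihood is conjugate: posterior is Inv-Gamma(α + n/2, β + Σ(xᵢ−μ)²/2).
Σ(xᵢ−μ)² = (0.14)² + (3.77)² + (-0.93)² + (-2.18)² + (3.21)² + (-2.62)² + (-1.59)² + (-3.01)² + (-2.07)² + (3.91)² + (-4.29)² + (-3.25)² = 97.1461.
Posterior: Inv-Gamma(9.5 + 12/2, 13.9 + 97.1461/2) = Inv-Gamma(15.50, 62.47305).
Mode = β/(α+1) = 62.47305/16.50 = 3.7862.

3.7862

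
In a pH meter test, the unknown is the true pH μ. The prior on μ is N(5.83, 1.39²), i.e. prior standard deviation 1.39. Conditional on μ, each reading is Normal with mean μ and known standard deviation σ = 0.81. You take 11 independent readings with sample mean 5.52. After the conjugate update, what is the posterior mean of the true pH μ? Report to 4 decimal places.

For Normal data with known variance σ², a Normal(μ₀, σ₀²) prior on μ is conjugate. Posterior precision = 1/σ₀² + n/σ²; posterior mean is the precision-weighted average of μ₀ and x̄.
n·x̄ = 11·5.52 = 60.72.
σ₀² = 1.39² = 1.9321, σ² = 0.81² = 0.6561; σ² + n·σ₀² = 0.6561 + 11·1.9321 = 21.9092.
Posterior mean = (μ₀/σ₀² + n·x̄/σ²)/(1/σ₀² + n/σ²) = (σ²·μ₀ + σ₀²·n·x̄)/(σ² + n·σ₀²) = (0.6561·5.83 + 1.9321·60.72)/21.9092 = 121.142175/21.9092 = 5.5293.

5.5293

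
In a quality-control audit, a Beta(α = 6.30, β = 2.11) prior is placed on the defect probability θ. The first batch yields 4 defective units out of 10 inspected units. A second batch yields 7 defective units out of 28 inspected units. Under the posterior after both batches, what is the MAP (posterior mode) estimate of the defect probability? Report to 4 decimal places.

0.3670

The Beta prior is conjugate to a Binomial/Bernoulli likelihood; the update adds successes to α and failures to β.
After batch 1: Beta(6.30+4, 2.11+6) = Beta(10.30, 8.11).
After batch 2: Beta(10.30+7, 8.11+21) = Beta(17.30, 29.11).
Mode of Beta(a,b) for a,b>1 is (a−1)/(a+b−2) = 16.30/44.41 = 0.3670.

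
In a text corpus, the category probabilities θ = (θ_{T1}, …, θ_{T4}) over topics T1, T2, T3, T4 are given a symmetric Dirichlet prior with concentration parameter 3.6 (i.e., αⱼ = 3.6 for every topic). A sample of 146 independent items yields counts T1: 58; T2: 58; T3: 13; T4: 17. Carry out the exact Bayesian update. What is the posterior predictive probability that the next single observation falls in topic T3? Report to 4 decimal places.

0.1035

The Dirichlet prior is conjugate to the Multinomial likelihood: each posterior αⱼ = prior αⱼ + observed count nⱼ.
Posterior concentration: (61.6, 61.6, 16.6, 20.6), total = 160.4.
P(next = T3 | data) = α_{T3}/Σα = 0.1035.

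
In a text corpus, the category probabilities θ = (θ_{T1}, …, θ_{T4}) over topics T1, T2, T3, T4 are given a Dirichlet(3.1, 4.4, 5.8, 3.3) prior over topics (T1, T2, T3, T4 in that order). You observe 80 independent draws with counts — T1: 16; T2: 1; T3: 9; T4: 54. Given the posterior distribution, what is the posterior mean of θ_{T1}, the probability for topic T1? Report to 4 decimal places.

The Dirichlet prior is conjugate to the Multinomial likelihood: each posterior αⱼ = prior αⱼ + observed count nⱼ.
Posterior concentration: (19.1, 5.4, 14.8, 57.3), total = 96.6.
E[θ_{T1}|data] = α_{T1}/Σα = 19.1/96.6 = 0.1977.

0.1977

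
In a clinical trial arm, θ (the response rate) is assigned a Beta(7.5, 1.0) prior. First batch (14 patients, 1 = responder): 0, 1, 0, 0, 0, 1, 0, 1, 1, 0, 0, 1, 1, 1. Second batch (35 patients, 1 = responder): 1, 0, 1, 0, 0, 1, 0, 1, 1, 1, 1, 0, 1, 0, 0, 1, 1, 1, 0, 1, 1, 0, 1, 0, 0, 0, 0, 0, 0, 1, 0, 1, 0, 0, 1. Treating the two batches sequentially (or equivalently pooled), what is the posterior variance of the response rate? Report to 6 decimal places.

The Beta prior is conjugate to a Binomial/Bernoulli likelihood; the update adds successes to α and failures to β.
After batch 1: Beta(7.5+7, 1.0+7) = Beta(14.5, 8.0).
After batch 2: Beta(14.5+17, 8.0+18) = Beta(31.5, 26.0).
Var = αβ/((α+β)²(α+β+1)) = 31.5·26.0/(57.5²·58.5) = 0.004234.

0.004234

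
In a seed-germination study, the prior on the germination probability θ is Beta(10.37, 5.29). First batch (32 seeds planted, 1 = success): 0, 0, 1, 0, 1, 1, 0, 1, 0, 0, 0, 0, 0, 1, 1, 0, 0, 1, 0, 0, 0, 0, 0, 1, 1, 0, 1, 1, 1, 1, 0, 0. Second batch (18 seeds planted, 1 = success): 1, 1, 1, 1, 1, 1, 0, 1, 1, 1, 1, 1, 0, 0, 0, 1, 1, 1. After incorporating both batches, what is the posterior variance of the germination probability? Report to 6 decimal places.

0.003679

The Beta prior is conjugate to a Binomial/Bernoulli likelihood; the update adds successes to α and failures to β.
After batch 1: Beta(10.37+13, 5.29+19) = Beta(23.37, 24.29).
After batch 2: Beta(23.37+14, 24.29+4) = Beta(37.37, 28.29).
Var = αβ/((α+β)²(α+β+1)) = 37.37·28.29/(65.66²·66.66) = 0.003679.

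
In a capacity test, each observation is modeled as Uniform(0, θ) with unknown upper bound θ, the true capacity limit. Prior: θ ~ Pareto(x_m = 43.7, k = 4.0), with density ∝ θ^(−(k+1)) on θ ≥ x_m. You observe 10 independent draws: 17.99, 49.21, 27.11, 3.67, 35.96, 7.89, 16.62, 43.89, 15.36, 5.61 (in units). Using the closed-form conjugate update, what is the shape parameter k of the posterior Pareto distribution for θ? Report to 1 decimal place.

14.0

A Pareto(scale x_m, shape k) prior on the upper bound θ of Uniform(0, θ) is conjugate: posterior is Pareto(max(x_m, max xᵢ), k + n).
Sample maximum = 49.21; prior scale x_m = 43.7 → posterior scale = max = 49.21.
Posterior shape = 4.0 + 10 = 14.0.
Posterior shape k = 14.0.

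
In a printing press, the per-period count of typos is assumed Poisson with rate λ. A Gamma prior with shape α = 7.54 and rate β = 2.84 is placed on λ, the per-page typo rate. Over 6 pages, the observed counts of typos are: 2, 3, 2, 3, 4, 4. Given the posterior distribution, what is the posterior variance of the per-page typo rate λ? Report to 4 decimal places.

0.3268

With a Gamma(shape α, rate β) prior, the Poisson likelihood is conjugate: the posterior is Gamma(α + ΣXᵢ, β + n).
Sum of counts S = 18 over n = 6 pages.
Posterior: Gamma(α+S, β+n) = Gamma(7.54+18, 2.84+6) = Gamma(25.54, 8.84).
Var = α/β² = 25.54/8.84² = 0.3268.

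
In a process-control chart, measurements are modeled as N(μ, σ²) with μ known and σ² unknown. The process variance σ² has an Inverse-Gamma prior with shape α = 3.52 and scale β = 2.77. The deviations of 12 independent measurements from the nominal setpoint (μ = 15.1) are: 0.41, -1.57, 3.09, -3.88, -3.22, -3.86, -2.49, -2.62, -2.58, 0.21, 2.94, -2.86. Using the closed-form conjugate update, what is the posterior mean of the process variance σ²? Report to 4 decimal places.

5.5535

With known mean μ and an Inverse-Gamma(α, β) prior on σ², the Normal likelihood is conjugate: posterior is Inv-Gamma(α + n/2, β + Σ(xᵢ−μ)²/2).
Σ(xᵢ−μ)² = (0.41)² + (-1.57)² + (3.09)² + (-3.88)² + (-3.22)² + (-3.86)² + (-2.49)² + (-2.62)² + (-2.58)² + (0.21)² + (2.94)² + (-2.86)² = 89.0917.
Posterior: Inv-Gamma(3.52 + 12/2, 2.77 + 89.0917/2) = Inv-Gamma(9.52, 47.31585).
E[σ²|data] = β/(α−1) = 47.31585/8.52 = 5.5535.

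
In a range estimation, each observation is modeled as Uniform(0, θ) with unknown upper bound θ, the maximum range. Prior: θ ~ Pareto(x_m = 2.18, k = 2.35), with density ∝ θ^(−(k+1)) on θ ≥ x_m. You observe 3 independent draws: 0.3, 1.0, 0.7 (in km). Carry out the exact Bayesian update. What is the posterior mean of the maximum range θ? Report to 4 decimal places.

2.6811

A Pareto(scale x_m, shape k) prior on the upper bound θ of Uniform(0, θ) is conjugate: posterior is Pareto(max(x_m, max xᵢ), k + n).
Sample maximum = 1.0; prior scale x_m = 2.18 → posterior scale = max = 2.18.
Posterior shape = 2.35 + 3 = 5.35.
E[θ|data] = k·x_m/(k−1) = 5.35·2.18/4.35 = 2.6811.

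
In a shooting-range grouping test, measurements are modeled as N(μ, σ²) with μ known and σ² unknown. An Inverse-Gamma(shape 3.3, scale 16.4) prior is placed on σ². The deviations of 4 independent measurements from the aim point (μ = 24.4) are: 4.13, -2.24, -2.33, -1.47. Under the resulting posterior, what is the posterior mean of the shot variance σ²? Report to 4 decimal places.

With known mean μ and an Inverse-Gamma(α, β) prior on σ², the Normal likelihood is conjugate: posterior is Inv-Gamma(α + n/2, β + Σ(xᵢ−μ)²/2).
Σ(xᵢ−μ)² = (4.13)² + (-2.24)² + (-2.33)² + (-1.47)² = 29.6643.
Posterior: Inv-Gamma(3.3 + 4/2, 16.4 + 29.6643/2) = Inv-Gamma(5.30, 31.23215).
E[σ²|data] = β/(α−1) = 31.23215/4.30 = 7.2633.

7.2633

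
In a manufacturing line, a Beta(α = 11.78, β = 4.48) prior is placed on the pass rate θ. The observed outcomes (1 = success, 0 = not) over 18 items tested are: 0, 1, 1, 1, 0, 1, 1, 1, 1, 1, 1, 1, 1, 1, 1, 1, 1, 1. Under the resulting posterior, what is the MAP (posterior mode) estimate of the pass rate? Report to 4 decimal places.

0.8301

The Beta prior is conjugate to a Binomial/Bernoulli likelihood; the update adds successes to α and failures to β.
Posterior: Beta(α+k, β+n−k) = Beta(11.78+16, 4.48+2) = Beta(27.78, 6.48).
Mode of Beta(a,b) for a,b>1 is (a−1)/(a+b−2) = 26.78/32.26 = 0.8301.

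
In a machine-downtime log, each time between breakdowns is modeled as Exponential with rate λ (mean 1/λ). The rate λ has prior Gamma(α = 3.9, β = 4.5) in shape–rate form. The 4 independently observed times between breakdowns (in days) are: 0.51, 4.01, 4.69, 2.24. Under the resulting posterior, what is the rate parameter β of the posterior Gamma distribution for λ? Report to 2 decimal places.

With a Gamma(shape α, rate β) prior on the exponential rate λ, the posterior after n observations with total T = Σxᵢ is Gamma(α+n, β+T).
Sum of observations T = 11.45 days; n = 4.
Posterior: Gamma(3.9+4, 4.5+11.45) = Gamma(7.9, 15.95).
Posterior β = 15.95.

15.95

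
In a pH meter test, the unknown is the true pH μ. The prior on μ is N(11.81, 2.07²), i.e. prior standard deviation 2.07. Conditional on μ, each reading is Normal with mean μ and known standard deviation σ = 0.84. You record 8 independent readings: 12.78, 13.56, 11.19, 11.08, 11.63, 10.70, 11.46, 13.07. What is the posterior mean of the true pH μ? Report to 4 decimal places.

11.9313

For Normal data with known variance σ², a Normal(μ₀, σ₀²) prior on μ is conjugate. Posterior precision = 1/σ₀² + n/σ²; posterior mean is the precision-weighted average of μ₀ and x̄.
Σxᵢ = 12.78 + 13.56 + 11.19 + 11.08 + 11.63 + 10.70 + 11.46 + 13.07 = 95.47, so n·x̄ = 95.47.
σ₀² = 2.07² = 4.2849, σ² = 0.84² = 0.7056; σ² + n·σ₀² = 0.7056 + 8·4.2849 = 34.9848.
Posterior mean = (μ₀/σ₀² + n·x̄/σ²)/(1/σ₀² + n/σ²) = (σ²·μ₀ + σ₀²·n·x̄)/(σ² + n·σ₀²) = (0.7056·11.81 + 4.2849·95.47)/34.9848 = 417.412539/34.9848 = 11.9313.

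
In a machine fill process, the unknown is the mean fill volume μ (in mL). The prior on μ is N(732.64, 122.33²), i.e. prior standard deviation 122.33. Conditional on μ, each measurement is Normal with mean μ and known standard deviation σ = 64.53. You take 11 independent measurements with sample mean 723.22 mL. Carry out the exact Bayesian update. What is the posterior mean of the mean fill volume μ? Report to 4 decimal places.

For Normal data with known variance σ², a Normal(μ₀, σ₀²) prior on μ is conjugate. Posterior precision = 1/σ₀² + n/σ²; posterior mean is the precision-weighted average of μ₀ and x̄.
n·x̄ = 11·723.22 = 7955.42.
σ₀² = 122.33² = 14964.6289, σ² = 64.53² = 4164.1209; σ² + n·σ₀² = 4164.1209 + 11·14964.6289 = 168775.0388.
Posterior mean = (μ₀/σ₀² + n·x̄/σ²)/(1/σ₀² + n/σ²) = (σ²·μ₀ + σ₀²·n·x̄)/(σ² + n·σ₀²) = (4164.1209·732.64 + 14964.6289·7955.42)/168775.0388 = 122100709.579814/168775.0388 = 723.4524.

723.4524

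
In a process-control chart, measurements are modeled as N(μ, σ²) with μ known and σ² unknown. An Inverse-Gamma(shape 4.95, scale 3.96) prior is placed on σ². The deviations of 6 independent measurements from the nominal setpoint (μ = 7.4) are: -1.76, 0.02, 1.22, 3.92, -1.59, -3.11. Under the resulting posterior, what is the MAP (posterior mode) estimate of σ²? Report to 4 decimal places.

2.2387

With known mean μ and an Inverse-Gamma(α, β) prior on σ², the Normal likelihood is conjugate: posterior is Inv-Gamma(α + n/2, β + Σ(xᵢ−μ)²/2).
Σ(xᵢ−μ)² = (-1.76)² + (0.02)² + (1.22)² + (3.92)² + (-1.59)² + (-3.11)² = 32.1530.
Posterior: Inv-Gamma(4.95 + 6/2, 3.96 + 32.1530/2) = Inv-Gamma(7.95, 20.03650).
Mode = β/(α+1) = 20.03650/8.95 = 2.2387.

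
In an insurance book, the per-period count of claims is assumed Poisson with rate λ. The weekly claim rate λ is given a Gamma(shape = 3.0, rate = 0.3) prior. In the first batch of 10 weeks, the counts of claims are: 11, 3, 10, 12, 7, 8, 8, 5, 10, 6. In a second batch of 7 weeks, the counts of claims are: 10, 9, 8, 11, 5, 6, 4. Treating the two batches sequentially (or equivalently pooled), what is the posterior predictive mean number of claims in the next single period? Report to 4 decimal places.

With a Gamma(shape α, rate β) prior, the Poisson likelihood is conjugate: the posterior is Gamma(α + ΣXᵢ, β + n).
Batch 1: sum of counts S = 80 over n = 10 weeks.
After batch 1: Gamma(α+S, β+n) = Gamma(3.0+80, 0.3+10) = Gamma(83.0, 10.3).
Batch 2: sum of counts S = 53 over n = 7 weeks.
After batch 2: Gamma(α+S, β+n) = Gamma(83.0+53, 10.3+7) = Gamma(136.0, 17.3).
The predictive distribution for one future period is NegBinom with mean α/β = 7.8613.

7.8613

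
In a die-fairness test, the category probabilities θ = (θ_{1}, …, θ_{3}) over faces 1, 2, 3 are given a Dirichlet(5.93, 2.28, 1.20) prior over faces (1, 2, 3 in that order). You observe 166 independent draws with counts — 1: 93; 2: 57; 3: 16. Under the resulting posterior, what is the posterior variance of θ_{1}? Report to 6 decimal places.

0.001394

The Dirichlet prior is conjugate to the Multinomial likelihood: each posterior αⱼ = prior αⱼ + observed count nⱼ.
Posterior concentration: (98.93, 59.28, 17.20), total = 175.41.
Var[θ_j] = α_j(Σα−α_j)/((Σα)²(Σα+1)) = 98.93·76.48/(175.41²·176.41) = 0.001394.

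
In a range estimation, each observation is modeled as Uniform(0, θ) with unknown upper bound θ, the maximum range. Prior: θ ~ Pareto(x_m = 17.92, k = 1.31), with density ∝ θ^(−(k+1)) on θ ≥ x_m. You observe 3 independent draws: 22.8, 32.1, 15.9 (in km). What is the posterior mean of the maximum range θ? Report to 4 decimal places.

41.7979

A Pareto(scale x_m, shape k) prior on the upper bound θ of Uniform(0, θ) is conjugate: posterior is Pareto(max(x_m, max xᵢ), k + n).
Sample maximum = 32.1; prior scale x_m = 17.92 → posterior scale = max = 32.10.
Posterior shape = 1.31 + 3 = 4.31.
E[θ|data] = k·x_m/(k−1) = 4.31·32.10/3.31 = 41.7979.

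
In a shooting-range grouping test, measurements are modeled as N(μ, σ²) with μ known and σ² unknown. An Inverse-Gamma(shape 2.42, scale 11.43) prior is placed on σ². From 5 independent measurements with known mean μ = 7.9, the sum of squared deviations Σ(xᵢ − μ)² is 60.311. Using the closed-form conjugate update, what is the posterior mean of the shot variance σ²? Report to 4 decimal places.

With known mean μ and an Inverse-Gamma(α, β) prior on σ², the Normal likelihood is conjugate: posterior is Inv-Gamma(α + n/2, β + Σ(xᵢ−μ)²/2).
Posterior: Inv-Gamma(2.42 + 5/2, 11.43 + 60.311/2) = Inv-Gamma(4.92, 41.5855).
E[σ²|data] = β/(α−1) = 41.5855/3.92 = 10.6085.

10.6085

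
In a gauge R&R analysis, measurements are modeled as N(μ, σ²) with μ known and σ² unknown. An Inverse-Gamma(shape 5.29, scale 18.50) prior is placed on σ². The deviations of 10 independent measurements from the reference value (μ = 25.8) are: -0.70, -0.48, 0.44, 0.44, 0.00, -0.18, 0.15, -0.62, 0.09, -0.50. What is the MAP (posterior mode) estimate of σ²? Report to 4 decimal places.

1.7186

With known mean μ and an Inverse-Gamma(α, β) prior on σ², the Normal likelihood is conjugate: posterior is Inv-Gamma(α + n/2, β + Σ(xᵢ−μ)²/2).
Σ(xᵢ−μ)² = (-0.70)² + (-0.48)² + (0.44)² + (0.44)² + (0.00)² + (-0.18)² + (0.15)² + (-0.62)² + (0.09)² + (-0.50)² = 1.8050.
Posterior: Inv-Gamma(5.29 + 10/2, 18.50 + 1.8050/2) = Inv-Gamma(10.29, 19.40250).
Mode = β/(α+1) = 19.40250/11.29 = 1.7186.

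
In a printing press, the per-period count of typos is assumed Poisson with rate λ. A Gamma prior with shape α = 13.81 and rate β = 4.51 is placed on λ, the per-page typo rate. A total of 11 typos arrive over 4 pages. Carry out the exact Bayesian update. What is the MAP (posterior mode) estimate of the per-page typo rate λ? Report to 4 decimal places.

With a Gamma(shape α, rate β) prior, the Poisson likelihood is conjugate: the posterior is Gamma(α + ΣXᵢ, β + n).
Posterior: Gamma(α+S, β+n) = Gamma(13.81+11, 4.51+4) = Gamma(24.81, 8.51).
Mode of Gamma(α,β) for α≥1 is (α−1)/β = 23.81/8.51 = 2.7979.

2.7979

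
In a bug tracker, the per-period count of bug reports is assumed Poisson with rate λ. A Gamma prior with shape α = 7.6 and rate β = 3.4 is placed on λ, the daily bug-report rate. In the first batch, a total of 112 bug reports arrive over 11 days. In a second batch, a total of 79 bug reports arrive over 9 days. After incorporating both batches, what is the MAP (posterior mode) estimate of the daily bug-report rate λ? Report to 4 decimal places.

8.4444

With a Gamma(shape α, rate β) prior, the Poisson likelihood is conjugate: the posterior is Gamma(α + ΣXᵢ, β + n).
After batch 1: Gamma(α+S, β+n) = Gamma(7.6+112, 3.4+11) = Gamma(119.6, 14.4).
After batch 2: Gamma(α+S, β+n) = Gamma(119.6+79, 14.4+9) = Gamma(198.6, 23.4).
Mode of Gamma(α,β) for α≥1 is (α−1)/β = 197.6/23.4 = 8.4444.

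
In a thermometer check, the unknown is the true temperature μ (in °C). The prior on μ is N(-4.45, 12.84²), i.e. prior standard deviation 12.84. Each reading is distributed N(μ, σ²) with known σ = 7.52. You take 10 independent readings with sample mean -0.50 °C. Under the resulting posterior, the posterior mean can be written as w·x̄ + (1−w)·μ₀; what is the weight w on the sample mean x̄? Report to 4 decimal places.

0.9668

For Normal data with known variance σ², a Normal(μ₀, σ₀²) prior on μ is conjugate. Posterior precision = 1/σ₀² + n/σ²; posterior mean is the precision-weighted average of μ₀ and x̄.
σ₀² = 12.84² = 164.8656, σ² = 7.52² = 56.5504. Prior precision 1/σ₀² = 1/164.8656; data precision n/σ² = 10/56.5504.
w = (n/σ²)/(1/σ₀² + n/σ²) = n·σ₀²/(σ² + n·σ₀²) = 10·164.8656/(56.5504 + 10·164.8656) = 1648.656/1705.2064 = 0.9668.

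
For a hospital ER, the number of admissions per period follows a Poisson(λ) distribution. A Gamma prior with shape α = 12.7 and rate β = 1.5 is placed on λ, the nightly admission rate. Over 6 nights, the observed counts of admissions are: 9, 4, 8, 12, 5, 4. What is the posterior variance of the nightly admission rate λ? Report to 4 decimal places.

With a Gamma(shape α, rate β) prior, the Poisson likelihood is conjugate: the posterior is Gamma(α + ΣXᵢ, β + n).
Sum of counts S = 42 over n = 6 nights.
Posterior: Gamma(α+S, β+n) = Gamma(12.7+42, 1.5+6) = Gamma(54.7, 7.5).
Var = α/β² = 54.7/7.5² = 0.9724.

0.9724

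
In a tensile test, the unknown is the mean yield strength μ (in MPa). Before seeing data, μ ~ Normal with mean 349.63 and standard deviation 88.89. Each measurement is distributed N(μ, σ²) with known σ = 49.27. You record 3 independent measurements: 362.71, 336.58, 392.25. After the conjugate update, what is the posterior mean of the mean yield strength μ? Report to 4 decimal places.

362.5260

For Normal data with known variance σ², a Normal(μ₀, σ₀²) prior on μ is conjugate. Posterior precision = 1/σ₀² + n/σ²; posterior mean is the precision-weighted average of μ₀ and x̄.
Σxᵢ = 362.71 + 336.58 + 392.25 = 1091.54, so n·x̄ = 1091.54.
σ₀² = 88.89² = 7901.4321, σ² = 49.27² = 2427.5329; σ² + n·σ₀² = 2427.5329 + 3·7901.4321 = 26131.8292.
Posterior mean = (μ₀/σ₀² + n·x̄/σ²)/(1/σ₀² + n/σ²) = (σ²·μ₀ + σ₀²·n·x̄)/(σ² + n·σ₀²) = (2427.5329·349.63 + 7901.4321·1091.54)/26131.8292 = 9473467.522261/26131.8292 = 362.5260.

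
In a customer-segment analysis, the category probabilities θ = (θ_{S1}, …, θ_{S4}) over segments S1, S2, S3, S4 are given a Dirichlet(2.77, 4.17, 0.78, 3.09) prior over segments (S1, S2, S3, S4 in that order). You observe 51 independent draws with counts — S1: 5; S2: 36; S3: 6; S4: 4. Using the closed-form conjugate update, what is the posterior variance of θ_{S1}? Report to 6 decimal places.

0.001750

The Dirichlet prior is conjugate to the Multinomial likelihood: each posterior αⱼ = prior αⱼ + observed count nⱼ.
Posterior concentration: (7.77, 40.17, 6.78, 7.09), total = 61.81.
Var[θ_j] = α_j(Σα−α_j)/((Σα)²(Σα+1)) = 7.77·54.04/(61.81²·62.81) = 0.001750.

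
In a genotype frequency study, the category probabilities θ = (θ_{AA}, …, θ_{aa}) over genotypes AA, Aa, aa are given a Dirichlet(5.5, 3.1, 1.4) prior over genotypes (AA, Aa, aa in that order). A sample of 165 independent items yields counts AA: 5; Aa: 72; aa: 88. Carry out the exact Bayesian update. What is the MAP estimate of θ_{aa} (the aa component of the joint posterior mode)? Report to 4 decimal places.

0.5140

The Dirichlet prior is conjugate to the Multinomial likelihood: each posterior αⱼ = prior αⱼ + observed count nⱼ.
Posterior concentration: (10.5, 75.1, 89.4), total = 175.0.
Joint mode component: (α_{aa}−1)/(Σα−K) = 88.4/172.0 = 0.5140.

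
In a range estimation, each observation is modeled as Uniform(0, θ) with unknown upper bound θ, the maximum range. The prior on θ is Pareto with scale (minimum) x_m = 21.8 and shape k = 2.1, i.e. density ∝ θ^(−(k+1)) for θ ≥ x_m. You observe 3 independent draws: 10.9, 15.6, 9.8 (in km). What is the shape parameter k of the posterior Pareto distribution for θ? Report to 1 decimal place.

A Pareto(scale x_m, shape k) prior on the upper bound θ of Uniform(0, θ) is conjugate: posterior is Pareto(max(x_m, max xᵢ), k + n).
Sample maximum = 15.6; prior scale x_m = 21.8 → posterior scale = max = 21.8.
Posterior shape = 2.1 + 3 = 5.1.
Posterior shape k = 5.1.

5.1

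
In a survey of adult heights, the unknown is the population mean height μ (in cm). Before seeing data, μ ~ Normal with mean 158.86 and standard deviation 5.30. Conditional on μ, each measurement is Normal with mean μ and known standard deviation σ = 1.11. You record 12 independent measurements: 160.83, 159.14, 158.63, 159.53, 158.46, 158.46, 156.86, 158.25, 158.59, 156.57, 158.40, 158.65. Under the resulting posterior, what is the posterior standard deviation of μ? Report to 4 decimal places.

For Normal data with known variance σ², a Normal(μ₀, σ₀²) prior on μ is conjugate. Posterior precision = 1/σ₀² + n/σ²; posterior mean is the precision-weighted average of μ₀ and x̄.
σ₀² = 5.30² = 28.09, σ² = 1.11² = 1.2321; σ² + n·σ₀² = 1.2321 + 12·28.09 = 338.3121.
Posterior precision = 1/σ₀² + n/σ² = 1/28.09 + 12/1.2321 = (σ² + n·σ₀²)/(σ₀²σ²) = 338.3121/(28.09·1.2321); posterior variance σₙ² = σ₀²σ²/(σ² + n·σ₀²) = 28.09·1.2321/338.3121 = 0.102301.
Posterior SD = √σₙ² = √(28.09·1.2321/338.3121) = 0.3198.

0.3198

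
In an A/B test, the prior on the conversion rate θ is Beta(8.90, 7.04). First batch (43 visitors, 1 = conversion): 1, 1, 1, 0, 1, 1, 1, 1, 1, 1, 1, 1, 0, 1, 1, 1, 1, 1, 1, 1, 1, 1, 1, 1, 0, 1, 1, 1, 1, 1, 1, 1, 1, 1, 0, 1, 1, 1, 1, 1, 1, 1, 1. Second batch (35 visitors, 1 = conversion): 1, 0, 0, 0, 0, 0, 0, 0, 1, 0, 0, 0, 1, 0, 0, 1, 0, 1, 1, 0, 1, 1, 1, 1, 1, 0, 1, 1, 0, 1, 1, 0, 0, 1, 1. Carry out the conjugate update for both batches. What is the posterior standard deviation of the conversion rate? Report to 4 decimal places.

The Beta prior is conjugate to a Binomial/Bernoulli likelihood; the update adds successes to α and failures to β.
After batch 1: Beta(8.90+39, 7.04+4) = Beta(47.90, 11.04).
After batch 2: Beta(47.90+17, 11.04+18) = Beta(64.90, 29.04).
Var = αβ/((α+β)²(α+β+1)) = 64.90·29.04/(93.94²·94.94) = 0.00224953; SD = √0.00224953 = 0.0474.

0.0474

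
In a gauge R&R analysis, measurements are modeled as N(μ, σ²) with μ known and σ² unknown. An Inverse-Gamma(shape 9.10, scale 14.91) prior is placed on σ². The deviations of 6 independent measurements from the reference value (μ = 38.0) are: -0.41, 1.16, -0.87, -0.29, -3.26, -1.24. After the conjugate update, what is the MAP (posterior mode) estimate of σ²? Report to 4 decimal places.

With known mean μ and an Inverse-Gamma(α, β) prior on σ², the Normal likelihood is conjugate: posterior is Inv-Gamma(α + n/2, β + Σ(xᵢ−μ)²/2).
Σ(xᵢ−μ)² = (-0.41)² + (1.16)² + (-0.87)² + (-0.29)² + (-3.26)² + (-1.24)² = 14.5199.
Posterior: Inv-Gamma(9.10 + 6/2, 14.91 + 14.5199/2) = Inv-Gamma(12.10, 22.16995).
Mode = β/(α+1) = 22.16995/13.10 = 1.6924.

1.6924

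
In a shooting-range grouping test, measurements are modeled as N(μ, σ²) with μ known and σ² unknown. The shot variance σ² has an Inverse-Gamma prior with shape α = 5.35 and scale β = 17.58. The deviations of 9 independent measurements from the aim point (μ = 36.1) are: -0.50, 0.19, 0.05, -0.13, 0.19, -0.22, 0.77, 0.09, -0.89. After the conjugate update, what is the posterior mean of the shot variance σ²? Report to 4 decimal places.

2.0872

With known mean μ and an Inverse-Gamma(α, β) prior on σ², the Normal likelihood is conjugate: posterior is Inv-Gamma(α + n/2, β + Σ(xᵢ−μ)²/2).
Σ(xᵢ−μ)² = (-0.50)² + (0.19)² + (0.05)² + (-0.13)² + (0.19)² + (-0.22)² + (0.77)² + (0.09)² + (-0.89)² = 1.7831.
Posterior: Inv-Gamma(5.35 + 9/2, 17.58 + 1.7831/2) = Inv-Gamma(9.85, 18.47155).
E[σ²|data] = β/(α−1) = 18.47155/8.85 = 2.0872.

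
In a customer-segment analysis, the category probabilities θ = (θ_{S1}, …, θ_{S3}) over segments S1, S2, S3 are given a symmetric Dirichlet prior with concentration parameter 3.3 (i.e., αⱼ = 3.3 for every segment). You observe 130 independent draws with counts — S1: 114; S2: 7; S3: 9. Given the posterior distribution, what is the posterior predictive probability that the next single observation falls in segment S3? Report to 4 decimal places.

The Dirichlet prior is conjugate to the Multinomial likelihood: each posterior αⱼ = prior αⱼ + observed count nⱼ.
Posterior concentration: (117.3, 10.3, 12.3), total = 139.9.
P(next = S3 | data) = α_{S3}/Σα = 0.0879.

0.0879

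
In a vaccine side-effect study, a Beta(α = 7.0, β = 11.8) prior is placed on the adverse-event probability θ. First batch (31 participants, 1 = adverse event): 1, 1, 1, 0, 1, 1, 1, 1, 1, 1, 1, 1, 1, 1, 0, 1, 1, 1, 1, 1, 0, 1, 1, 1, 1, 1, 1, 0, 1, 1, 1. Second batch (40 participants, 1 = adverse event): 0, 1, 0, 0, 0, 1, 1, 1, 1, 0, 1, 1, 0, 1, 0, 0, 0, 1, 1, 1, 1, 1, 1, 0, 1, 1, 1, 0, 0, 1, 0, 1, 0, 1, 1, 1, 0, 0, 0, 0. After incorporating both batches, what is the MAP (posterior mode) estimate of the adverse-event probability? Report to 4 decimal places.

0.6264

The Beta prior is conjugate to a Binomial/Bernoulli likelihood; the update adds successes to α and failures to β.
After batch 1: Beta(7.0+27, 11.8+4) = Beta(34.0, 15.8).
After batch 2: Beta(34.0+22, 15.8+18) = Beta(56.0, 33.8).
Mode of Beta(a,b) for a,b>1 is (a−1)/(a+b−2) = 55.0/87.8 = 0.6264.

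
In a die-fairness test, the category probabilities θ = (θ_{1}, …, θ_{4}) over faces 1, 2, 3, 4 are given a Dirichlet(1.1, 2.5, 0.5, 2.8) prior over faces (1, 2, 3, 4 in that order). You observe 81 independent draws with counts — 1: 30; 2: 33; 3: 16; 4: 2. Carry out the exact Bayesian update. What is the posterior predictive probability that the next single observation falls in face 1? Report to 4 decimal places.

0.3538

The Dirichlet prior is conjugate to the Multinomial likelihood: each posterior αⱼ = prior αⱼ + observed count nⱼ.
Posterior concentration: (31.1, 35.5, 16.5, 4.8), total = 87.9.
P(next = 1 | data) = α_{1}/Σα = 0.3538.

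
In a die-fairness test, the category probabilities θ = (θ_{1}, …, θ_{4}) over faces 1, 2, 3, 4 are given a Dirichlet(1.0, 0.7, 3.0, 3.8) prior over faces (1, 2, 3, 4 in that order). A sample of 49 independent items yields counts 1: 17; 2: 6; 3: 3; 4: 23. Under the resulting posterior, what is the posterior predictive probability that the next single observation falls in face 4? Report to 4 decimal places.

The Dirichlet prior is conjugate to the Multinomial likelihood: each posterior αⱼ = prior αⱼ + observed count nⱼ.
Posterior concentration: (18.0, 6.7, 6.0, 26.8), total = 57.5.
P(next = 4 | data) = α_{4}/Σα = 0.4661.

0.4661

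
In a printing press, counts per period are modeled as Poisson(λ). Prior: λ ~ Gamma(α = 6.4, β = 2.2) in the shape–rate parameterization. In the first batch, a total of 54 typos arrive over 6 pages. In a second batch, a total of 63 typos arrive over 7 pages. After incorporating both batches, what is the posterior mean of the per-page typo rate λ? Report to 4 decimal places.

8.1184

With a Gamma(shape α, rate β) prior, the Poisson likelihood is conjugate: the posterior is Gamma(α + ΣXᵢ, β + n).
After batch 1: Gamma(α+S, β+n) = Gamma(6.4+54, 2.2+6) = Gamma(60.4, 8.2).
After batch 2: Gamma(α+S, β+n) = Gamma(60.4+63, 8.2+7) = Gamma(123.4, 15.2).
Posterior mean = α/β = 123.4/15.2 = 8.1184.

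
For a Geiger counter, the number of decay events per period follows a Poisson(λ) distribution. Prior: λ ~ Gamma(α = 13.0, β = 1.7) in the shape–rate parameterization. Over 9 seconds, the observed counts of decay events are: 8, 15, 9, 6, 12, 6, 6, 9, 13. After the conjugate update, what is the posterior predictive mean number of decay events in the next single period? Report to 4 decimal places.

9.0654

With a Gamma(shape α, rate β) prior, the Poisson likelihood is conjugate: the posterior is Gamma(α + ΣXᵢ, β + n).
Sum of counts S = 84 over n = 9 seconds.
Posterior: Gamma(α+S, β+n) = Gamma(13.0+84, 1.7+9) = Gamma(97.0, 10.7).
The predictive distribution for one future period is NegBinom with mean α/β = 9.0654.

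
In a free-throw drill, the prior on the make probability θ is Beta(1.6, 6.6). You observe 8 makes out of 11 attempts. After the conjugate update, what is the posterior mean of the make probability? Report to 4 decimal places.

The Beta prior is conjugate to a Binomial/Bernoulli likelihood; the update adds successes to α and failures to β.
Posterior: Beta(α+k, β+n−k) = Beta(1.6+8, 6.6+3) = Beta(9.6, 9.6).
Posterior mean = α/(α+β) = 9.6/19.2 = 0.5000.

0.5000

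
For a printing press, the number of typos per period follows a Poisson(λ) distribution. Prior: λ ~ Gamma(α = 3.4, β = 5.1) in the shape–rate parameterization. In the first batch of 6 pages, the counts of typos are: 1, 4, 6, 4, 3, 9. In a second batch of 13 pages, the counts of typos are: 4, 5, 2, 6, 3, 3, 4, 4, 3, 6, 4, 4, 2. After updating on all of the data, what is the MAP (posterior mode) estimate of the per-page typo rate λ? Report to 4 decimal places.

3.2946

With a Gamma(shape α, rate β) prior, the Poisson likelihood is conjugate: the posterior is Gamma(α + ΣXᵢ, β + n).
Batch 1: sum of counts S = 27 over n = 6 pages.
After batch 1: Gamma(α+S, β+n) = Gamma(3.4+27, 5.1+6) = Gamma(30.4, 11.1).
Batch 2: sum of counts S = 50 over n = 13 pages.
After batch 2: Gamma(α+S, β+n) = Gamma(30.4+50, 11.1+13) = Gamma(80.4, 24.1).
Mode of Gamma(α,β) for α≥1 is (α−1)/β = 79.4/24.1 = 3.2946.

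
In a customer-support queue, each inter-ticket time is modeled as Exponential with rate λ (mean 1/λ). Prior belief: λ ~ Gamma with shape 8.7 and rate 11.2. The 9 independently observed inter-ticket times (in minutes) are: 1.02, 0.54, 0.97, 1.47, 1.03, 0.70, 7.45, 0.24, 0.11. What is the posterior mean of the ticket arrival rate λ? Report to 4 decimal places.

0.7157

With a Gamma(shape α, rate β) prior on the exponential rate λ, the posterior after n observations with total T = Σxᵢ is Gamma(α+n, β+T).
Sum of observations T = 13.53 minutes; n = 9.
Posterior: Gamma(8.7+9, 11.2+13.53) = Gamma(17.7, 24.73).
Posterior mean of λ = α/β = 17.7/24.73 = 0.7157.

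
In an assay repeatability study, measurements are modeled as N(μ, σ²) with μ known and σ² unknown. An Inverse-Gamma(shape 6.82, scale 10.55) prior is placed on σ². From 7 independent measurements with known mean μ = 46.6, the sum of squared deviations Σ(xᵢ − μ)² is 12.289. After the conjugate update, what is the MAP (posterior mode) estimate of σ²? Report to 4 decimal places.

1.4748

With known mean μ and an Inverse-Gamma(α, β) prior on σ², the Normal likelihood is conjugate: posterior is Inv-Gamma(α + n/2, β + Σ(xᵢ−μ)²/2).
Posterior: Inv-Gamma(6.82 + 7/2, 10.55 + 12.289/2) = Inv-Gamma(10.32, 16.6945).
Mode = β/(α+1) = 16.6945/11.32 = 1.4748.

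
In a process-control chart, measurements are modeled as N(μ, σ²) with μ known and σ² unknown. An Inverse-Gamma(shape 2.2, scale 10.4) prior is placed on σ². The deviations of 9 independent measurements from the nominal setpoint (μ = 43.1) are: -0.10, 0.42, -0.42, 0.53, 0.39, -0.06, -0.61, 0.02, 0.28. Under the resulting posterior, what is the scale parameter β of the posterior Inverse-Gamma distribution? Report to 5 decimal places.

11.02515

With known mean μ and an Inverse-Gamma(α, β) prior on σ², the Normal likelihood is conjugate: posterior is Inv-Gamma(α + n/2, β + Σ(xᵢ−μ)²/2).
Σ(xᵢ−μ)² = (-0.10)² + (0.42)² + (-0.42)² + (0.53)² + (0.39)² + (-0.06)² + (-0.61)² + (0.02)² + (0.28)² = 1.2503.
Posterior: Inv-Gamma(2.2 + 9/2, 10.4 + 1.2503/2) = Inv-Gamma(6.70, 11.02515).
Posterior β = 11.02515.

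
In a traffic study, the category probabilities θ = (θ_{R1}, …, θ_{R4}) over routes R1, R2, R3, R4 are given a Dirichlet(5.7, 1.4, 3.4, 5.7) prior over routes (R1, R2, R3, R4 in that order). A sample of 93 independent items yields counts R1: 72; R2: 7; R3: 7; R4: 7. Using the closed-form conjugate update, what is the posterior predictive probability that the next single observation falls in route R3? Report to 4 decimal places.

The Dirichlet prior is conjugate to the Multinomial likelihood: each posterior αⱼ = prior αⱼ + observed count nⱼ.
Posterior concentration: (77.7, 8.4, 10.4, 12.7), total = 109.2.
P(next = R3 | data) = α_{R3}/Σα = 0.0952.

0.0952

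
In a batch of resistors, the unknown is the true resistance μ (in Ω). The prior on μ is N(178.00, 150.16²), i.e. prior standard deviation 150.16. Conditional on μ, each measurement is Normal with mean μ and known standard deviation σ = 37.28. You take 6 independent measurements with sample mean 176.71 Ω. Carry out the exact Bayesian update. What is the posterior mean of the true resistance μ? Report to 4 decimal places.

For Normal data with known variance σ², a Normal(μ₀, σ₀²) prior on μ is conjugate. Posterior precision = 1/σ₀² + n/σ²; posterior mean is the precision-weighted average of μ₀ and x̄.
n·x̄ = 6·176.71 = 1060.26.
σ₀² = 150.16² = 22548.0256, σ² = 37.28² = 1389.7984; σ² + n·σ₀² = 1389.7984 + 6·22548.0256 = 136677.952.
Posterior mean = (μ₀/σ₀² + n·x̄/σ²)/(1/σ₀² + n/σ²) = (σ²·μ₀ + σ₀²·n·x̄)/(σ² + n·σ₀²) = (1389.7984·178.00 + 22548.0256·1060.26)/136677.952 = 24154153.737856/136677.952 = 176.7231.

176.7231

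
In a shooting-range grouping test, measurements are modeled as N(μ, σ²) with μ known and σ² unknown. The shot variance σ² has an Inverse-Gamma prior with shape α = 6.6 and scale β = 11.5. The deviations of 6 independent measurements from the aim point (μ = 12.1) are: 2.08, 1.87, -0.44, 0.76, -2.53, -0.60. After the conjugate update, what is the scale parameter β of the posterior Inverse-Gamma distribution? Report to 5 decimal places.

19.17770

With known mean μ and an Inverse-Gamma(α, β) prior on σ², the Normal likelihood is conjugate: posterior is Inv-Gamma(α + n/2, β + Σ(xᵢ−μ)²/2).
Σ(xᵢ−μ)² = (2.08)² + (1.87)² + (-0.44)² + (0.76)² + (-2.53)² + (-0.60)² = 15.3554.
Posterior: Inv-Gamma(6.6 + 6/2, 11.5 + 15.3554/2) = Inv-Gamma(9.60, 19.17770).
Posterior β = 19.17770.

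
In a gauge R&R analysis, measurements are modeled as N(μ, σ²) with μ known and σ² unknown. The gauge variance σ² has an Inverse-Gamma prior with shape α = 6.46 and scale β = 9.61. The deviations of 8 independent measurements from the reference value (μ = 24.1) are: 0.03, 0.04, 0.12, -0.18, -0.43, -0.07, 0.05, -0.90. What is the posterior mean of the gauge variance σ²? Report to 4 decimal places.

With known mean μ and an Inverse-Gamma(α, β) prior on σ², the Normal likelihood is conjugate: posterior is Inv-Gamma(α + n/2, β + Σ(xᵢ−μ)²/2).
Σ(xᵢ−μ)² = (0.03)² + (0.04)² + (0.12)² + (-0.18)² + (-0.43)² + (-0.07)² + (0.05)² + (-0.90)² = 1.0516.
Posterior: Inv-Gamma(6.46 + 8/2, 9.61 + 1.0516/2) = Inv-Gamma(10.46, 10.13580).
E[σ²|data] = β/(α−1) = 10.13580/9.46 = 1.0714.

1.0714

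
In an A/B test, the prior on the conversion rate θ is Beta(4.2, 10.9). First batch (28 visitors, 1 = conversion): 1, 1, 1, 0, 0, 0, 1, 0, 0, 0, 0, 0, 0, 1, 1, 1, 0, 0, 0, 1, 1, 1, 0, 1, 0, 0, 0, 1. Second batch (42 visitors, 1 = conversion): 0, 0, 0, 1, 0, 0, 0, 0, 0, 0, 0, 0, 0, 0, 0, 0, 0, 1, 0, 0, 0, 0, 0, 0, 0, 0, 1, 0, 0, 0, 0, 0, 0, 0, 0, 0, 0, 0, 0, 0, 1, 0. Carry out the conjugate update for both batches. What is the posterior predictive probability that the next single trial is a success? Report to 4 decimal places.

0.2374

The Beta prior is conjugate to a Binomial/Bernoulli likelihood; the update adds successes to α and failures to β.
After batch 1: Beta(4.2+12, 10.9+16) = Beta(16.2, 26.9).
After batch 2: Beta(16.2+4, 26.9+38) = Beta(20.2, 64.9).
For a single future Bernoulli trial, P(success | data) = α/(α+β) = 0.2374.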